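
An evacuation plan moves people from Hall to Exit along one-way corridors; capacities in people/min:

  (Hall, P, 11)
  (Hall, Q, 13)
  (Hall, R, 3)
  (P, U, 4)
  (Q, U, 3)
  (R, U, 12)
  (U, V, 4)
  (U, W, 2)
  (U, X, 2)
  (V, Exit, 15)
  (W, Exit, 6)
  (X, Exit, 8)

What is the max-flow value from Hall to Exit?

8

Augment Hall→P→U→V→Exit: bottleneck 4, flow now 4.
Augment Hall→Q→U→W→Exit: bottleneck 2, flow now 6.
Augment Hall→Q→U→X→Exit: bottleneck 1, flow now 7.
Augment Hall→R→U→X→Exit: bottleneck 1, flow now 8.
No augmenting path remains; maximum flow = 8.
In the residual graph, reachable from Hall: {Hall, P, Q, R, U}.
Min-cut edges: U→V (4), U→W (2), U→X (2); capacity 4 + 2 + 2 = 8.
This cut is saturated, so no flow can exceed 8.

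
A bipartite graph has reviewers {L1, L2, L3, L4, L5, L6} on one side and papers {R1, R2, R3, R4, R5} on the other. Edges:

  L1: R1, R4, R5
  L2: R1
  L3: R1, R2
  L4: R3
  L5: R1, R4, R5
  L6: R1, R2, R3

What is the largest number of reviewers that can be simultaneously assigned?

5

Unit-capacity flow: source→left, listed edges, right→sink; max matching = max flow.
Augmenting path L1→R1 (+1); matched 1.
Augmenting path L3→R2 (+1); matched 2.
Augmenting path L4→R3 (+1); matched 3.
Augmenting path L5→R4 (+1); matched 4.
Augmenting path L2→R1→L1→R5 (+1); matched 5.
No augmenting path remains; maximum matching = 5.
König certificate: {L1, L5, R1, R2, R3} is a vertex cover of size 5 (every listed pair touches it), so no matching can be larger.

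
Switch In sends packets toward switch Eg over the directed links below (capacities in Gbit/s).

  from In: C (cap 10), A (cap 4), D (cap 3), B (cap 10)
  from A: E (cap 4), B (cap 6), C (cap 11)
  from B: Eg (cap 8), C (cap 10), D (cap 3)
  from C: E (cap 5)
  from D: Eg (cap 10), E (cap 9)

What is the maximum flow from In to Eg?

14

Augment In→B→Eg: bottleneck 8, flow now 8.
Augment In→D→Eg: bottleneck 3, flow now 11.
Augment In→B→D→Eg: bottleneck 2, flow now 13.
Augment In→A→B→D→Eg: bottleneck 1, flow now 14.
No augmenting path remains; maximum flow = 14.
In the residual graph, reachable from In: {In, A, B, C, E}.
Min-cut edges: In→D (3), B→D (3), B→Eg (8); capacity 3 + 3 + 8 = 14.
This cut is saturated, so no flow can exceed 14.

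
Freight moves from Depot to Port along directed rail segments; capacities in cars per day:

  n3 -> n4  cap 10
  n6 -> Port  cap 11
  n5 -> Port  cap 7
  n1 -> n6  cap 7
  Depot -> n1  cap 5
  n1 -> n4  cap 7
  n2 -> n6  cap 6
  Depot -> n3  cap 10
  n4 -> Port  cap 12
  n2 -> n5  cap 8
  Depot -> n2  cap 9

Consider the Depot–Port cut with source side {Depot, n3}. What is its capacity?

Edges leaving {Depot, n3}: Depot→n1 (5), Depot→n2 (9), n3→n4 (10).
Cut capacity = 5 + 9 + 10 = 24.

24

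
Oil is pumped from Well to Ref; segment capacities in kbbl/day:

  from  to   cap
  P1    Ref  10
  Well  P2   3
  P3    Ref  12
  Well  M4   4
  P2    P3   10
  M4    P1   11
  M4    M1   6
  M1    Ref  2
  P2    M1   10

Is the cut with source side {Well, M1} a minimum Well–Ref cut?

Given cut capacity: 3 + 4 + 2 = 9.
Augment Well→P2→M1→Ref: bottleneck 2, flow now 2.
Augment Well→P2→P3→Ref: bottleneck 1, flow now 3.
Augment Well→M4→P1→Ref: bottleneck 4, flow now 7.
No augmenting path remains; maximum flow = 7.
In the residual graph, reachable from Well: {Well}.
Min-cut edges: Well→P2 (3), Well→M4 (4); capacity 3 + 4 = 7.
Cut capacity 9 exceeds the max flow 7, so it is not minimum.

No — its capacity is 9, but the minimum cut has capacity 7.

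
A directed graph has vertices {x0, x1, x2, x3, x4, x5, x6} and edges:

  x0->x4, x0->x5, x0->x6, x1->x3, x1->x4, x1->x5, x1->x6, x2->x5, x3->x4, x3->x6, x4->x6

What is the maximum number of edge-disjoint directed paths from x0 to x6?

2

Assign every edge capacity 1; by Menger, the answer equals the max flow.
Path x0→x6 (+1); total 1.
Path x0→x4→x6 (+1); total 2.
No residual x0→x6 path; max flow = 2.
Certifying cut of size 2: {x0→x4, x0→x6}.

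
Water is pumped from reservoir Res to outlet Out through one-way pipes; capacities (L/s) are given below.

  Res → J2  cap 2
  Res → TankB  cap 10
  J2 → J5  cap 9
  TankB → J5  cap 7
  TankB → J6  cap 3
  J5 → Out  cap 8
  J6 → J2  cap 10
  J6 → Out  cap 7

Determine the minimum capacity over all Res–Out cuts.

11

Augment Res→J2→J5→Out: bottleneck 2, flow now 2.
Augment Res→TankB→J5→Out: bottleneck 6, flow now 8.
Augment Res→TankB→J6→Out: bottleneck 3, flow now 11.
No augmenting path remains; maximum flow = 11.
By max-flow min-cut, the minimum cut capacity equals the max flow.
In the residual graph, reachable from Res: {Res, J2, TankB, J5}.
Min-cut edges: TankB→J6 (3), J5→Out (8); capacity 3 + 8 = 11.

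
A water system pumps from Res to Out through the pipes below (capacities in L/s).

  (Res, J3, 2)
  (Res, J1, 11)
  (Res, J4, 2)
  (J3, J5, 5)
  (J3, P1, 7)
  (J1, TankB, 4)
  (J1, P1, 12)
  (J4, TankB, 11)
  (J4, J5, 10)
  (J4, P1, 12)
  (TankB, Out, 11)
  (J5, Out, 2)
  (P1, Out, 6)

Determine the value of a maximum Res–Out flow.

Augment Res→J3→J5→Out: bottleneck 2, flow now 2.
Augment Res→J1→TankB→Out: bottleneck 4, flow now 6.
Augment Res→J1→P1→Out: bottleneck 6, flow now 12.
Augment Res→J4→TankB→Out: bottleneck 2, flow now 14.
No augmenting path remains; maximum flow = 14.
In the residual graph, reachable from Res: {Res, J1, P1}.
Min-cut edges: Res→J3 (2), Res→J4 (2), J1→TankB (4), P1→Out (6); capacity 2 + 2 + 4 + 6 = 14.
This cut is saturated, so no flow can exceed 14.

14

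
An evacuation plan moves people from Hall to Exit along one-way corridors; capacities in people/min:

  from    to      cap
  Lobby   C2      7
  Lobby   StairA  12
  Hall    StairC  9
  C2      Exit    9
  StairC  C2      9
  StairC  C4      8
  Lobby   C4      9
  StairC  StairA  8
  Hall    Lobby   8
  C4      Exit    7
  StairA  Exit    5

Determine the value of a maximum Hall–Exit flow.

17

Augment Hall→StairC→C4→Exit: bottleneck 7, flow now 7.
Augment Hall→StairC→C2→Exit: bottleneck 2, flow now 9.
Augment Hall→Lobby→C2→Exit: bottleneck 7, flow now 16.
Augment Hall→Lobby→StairA→Exit: bottleneck 1, flow now 17.
No augmenting path remains; maximum flow = 17.
In the residual graph, reachable from Hall: {Hall}.
Min-cut edges: Hall→StairC (9), Hall→Lobby (8); capacity 9 + 8 = 17.
This cut is saturated, so no flow can exceed 17.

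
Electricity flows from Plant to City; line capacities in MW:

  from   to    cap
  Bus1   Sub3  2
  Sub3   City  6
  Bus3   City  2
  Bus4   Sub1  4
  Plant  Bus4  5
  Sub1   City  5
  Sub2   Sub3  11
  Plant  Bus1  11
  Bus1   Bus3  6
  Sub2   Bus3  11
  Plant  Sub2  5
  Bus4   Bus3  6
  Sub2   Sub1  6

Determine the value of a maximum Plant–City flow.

Augment Plant→Bus1→Bus3→City: bottleneck 2, flow now 2.
Augment Plant→Bus1→Sub3→City: bottleneck 2, flow now 4.
Augment Plant→Sub2→Sub1→City: bottleneck 5, flow now 9.
Augment Plant→Bus4→Sub1→Sub2→Sub3→City: bottleneck 4, flow now 13. (uses reverse residual edge)
No augmenting path remains; maximum flow = 13.
In the residual graph, reachable from Plant: {Plant, Bus1, Bus4, Bus3}.
Min-cut edges: Plant→Sub2 (5), Bus1→Sub3 (2), Bus4→Sub1 (4), Bus3→City (2); capacity 5 + 2 + 4 + 2 = 13.
This cut is saturated, so no flow can exceed 13.

13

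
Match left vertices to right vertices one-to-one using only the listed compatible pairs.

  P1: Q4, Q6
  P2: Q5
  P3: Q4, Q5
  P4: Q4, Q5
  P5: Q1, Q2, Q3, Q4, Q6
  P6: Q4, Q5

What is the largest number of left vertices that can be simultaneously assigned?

Unit-capacity flow: source→left, listed edges, right→sink; max matching = max flow.
Augmenting path P1→Q4 (+1); matched 1.
Augmenting path P2→Q5 (+1); matched 2.
Augmenting path P5→Q1 (+1); matched 3.
Augmenting path P3→Q4→P1→Q6 (+1); matched 4.
No augmenting path remains; maximum matching = 4.
König certificate: {P1, P5, Q4, Q5} is a vertex cover of size 4 (every listed pair touches it), so no matching can be larger.

4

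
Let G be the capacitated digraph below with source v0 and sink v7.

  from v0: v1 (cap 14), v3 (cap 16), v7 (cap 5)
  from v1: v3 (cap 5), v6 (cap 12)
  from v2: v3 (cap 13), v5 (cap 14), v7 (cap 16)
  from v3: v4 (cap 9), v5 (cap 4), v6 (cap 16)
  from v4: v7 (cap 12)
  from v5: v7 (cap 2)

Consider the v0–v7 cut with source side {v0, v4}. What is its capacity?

47

Edges leaving {v0, v4}: v0→v1 (14), v0→v3 (16), v0→v7 (5), v4→v7 (12).
Cut capacity = 14 + 16 + 5 + 12 = 47.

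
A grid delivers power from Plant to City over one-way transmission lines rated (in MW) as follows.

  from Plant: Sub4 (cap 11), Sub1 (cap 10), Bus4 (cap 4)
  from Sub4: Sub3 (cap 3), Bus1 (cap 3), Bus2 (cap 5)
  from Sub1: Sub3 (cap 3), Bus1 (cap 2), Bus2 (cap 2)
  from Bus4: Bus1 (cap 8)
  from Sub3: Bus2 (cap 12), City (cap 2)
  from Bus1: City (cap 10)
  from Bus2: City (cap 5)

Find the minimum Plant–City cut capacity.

Augment Plant→Sub4→Sub3→City: bottleneck 2, flow now 2.
Augment Plant→Sub4→Bus1→City: bottleneck 3, flow now 5.
Augment Plant→Sub4→Bus2→City: bottleneck 5, flow now 10.
Augment Plant→Sub1→Bus1→City: bottleneck 2, flow now 12.
Augment Plant→Bus4→Bus1→City: bottleneck 4, flow now 16.
No augmenting path remains; maximum flow = 16.
By max-flow min-cut, the minimum cut capacity equals the max flow.
In the residual graph, reachable from Plant: {Plant, Sub4, Sub1, Sub3, Bus2}.
Min-cut edges: Plant→Bus4 (4), Sub4→Bus1 (3), Sub1→Bus1 (2), Sub3→City (2), Bus2→City (5); capacity 4 + 3 + 2 + 2 + 5 = 16.

16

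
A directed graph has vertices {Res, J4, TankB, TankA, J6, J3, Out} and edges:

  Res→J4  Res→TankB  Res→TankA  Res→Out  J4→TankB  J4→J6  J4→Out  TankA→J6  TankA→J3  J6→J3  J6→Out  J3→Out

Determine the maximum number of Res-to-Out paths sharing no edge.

3

Assign every edge capacity 1; by Menger, the answer equals the max flow.
Path Res→Out (+1); total 1.
Path Res→J4→Out (+1); total 2.
Path Res→TankA→J6→Out (+1); total 3.
No residual Res→Out path; max flow = 3.
Certifying cut of size 3: {Res→J4, Res→Out, Res→TankA}.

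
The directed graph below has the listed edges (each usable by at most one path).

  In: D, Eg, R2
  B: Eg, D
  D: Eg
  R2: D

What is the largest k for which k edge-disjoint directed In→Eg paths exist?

2

Assign every edge capacity 1; by Menger, the answer equals the max flow.
Path In→Eg (+1); total 1.
Path In→D→Eg (+1); total 2.
No residual In→Eg path; max flow = 2.
Certifying cut of size 2: {D→Eg, In→Eg}.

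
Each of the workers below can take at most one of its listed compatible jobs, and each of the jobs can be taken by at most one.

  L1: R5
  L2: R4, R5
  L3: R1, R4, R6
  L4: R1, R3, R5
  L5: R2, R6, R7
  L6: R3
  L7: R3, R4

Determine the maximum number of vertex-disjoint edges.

Unit-capacity flow: source→left, listed edges, right→sink; max matching = max flow.
Augmenting path L1→R5 (+1); matched 1.
Augmenting path L2→R4 (+1); matched 2.
Augmenting path L3→R1 (+1); matched 3.
Augmenting path L4→R3 (+1); matched 4.
Augmenting path L5→R2 (+1); matched 5.
Augmenting path L6→R3→L4→R1→L3→R6 (+1); matched 6.
No augmenting path remains; maximum matching = 6.
König certificate: {L3, L4, L5, R3, R4, R5} is a vertex cover of size 6 (every listed pair touches it), so no matching can be larger.

6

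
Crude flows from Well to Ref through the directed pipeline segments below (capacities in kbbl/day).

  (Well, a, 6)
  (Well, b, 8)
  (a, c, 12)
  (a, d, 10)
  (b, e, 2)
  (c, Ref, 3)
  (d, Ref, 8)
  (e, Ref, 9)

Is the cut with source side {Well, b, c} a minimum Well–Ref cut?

Given cut capacity: 6 + 2 + 3 = 11.
Augment Well→a→c→Ref: bottleneck 3, flow now 3.
Augment Well→a→d→Ref: bottleneck 3, flow now 6.
Augment Well→b→e→Ref: bottleneck 2, flow now 8.
No augmenting path remains; maximum flow = 8.
In the residual graph, reachable from Well: {Well, b}.
Min-cut edges: Well→a (6), b→e (2); capacity 6 + 2 = 8.
Cut capacity 11 exceeds the max flow 8, so it is not minimum.

No — its capacity is 11, but the minimum cut has capacity 8.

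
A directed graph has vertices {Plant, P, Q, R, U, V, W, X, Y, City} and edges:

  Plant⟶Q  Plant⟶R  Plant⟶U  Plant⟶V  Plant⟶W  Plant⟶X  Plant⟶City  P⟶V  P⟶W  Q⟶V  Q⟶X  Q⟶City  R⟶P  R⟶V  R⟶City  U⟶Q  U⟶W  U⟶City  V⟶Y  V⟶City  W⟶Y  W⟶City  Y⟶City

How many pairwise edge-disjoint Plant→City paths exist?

6

Assign every edge capacity 1; by Menger, the answer equals the max flow.
Path Plant→City (+1); total 1.
Path Plant→Q→City (+1); total 2.
Path Plant→R→City (+1); total 3.
Path Plant→U→City (+1); total 4.
Path Plant→V→City (+1); total 5.
Path Plant→W→City (+1); total 6.
No residual Plant→City path; max flow = 6.
Certifying cut of size 6: {Plant→City, Plant→Q, Plant→R, Plant→U, Plant→V, Plant→W}.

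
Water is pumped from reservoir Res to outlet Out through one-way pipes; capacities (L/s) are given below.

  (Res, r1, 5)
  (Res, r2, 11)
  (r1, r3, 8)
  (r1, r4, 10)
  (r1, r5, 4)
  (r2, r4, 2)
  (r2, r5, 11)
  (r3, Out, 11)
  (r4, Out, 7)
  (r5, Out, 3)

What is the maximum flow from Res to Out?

Augment Res→r1→r3→Out: bottleneck 5, flow now 5.
Augment Res→r2→r4→Out: bottleneck 2, flow now 7.
Augment Res→r2→r5→Out: bottleneck 3, flow now 10.
No augmenting path remains; maximum flow = 10.
In the residual graph, reachable from Res: {Res, r2, r5}.
Min-cut edges: Res→r1 (5), r2→r4 (2), r5→Out (3); capacity 5 + 2 + 3 = 10.
This cut is saturated, so no flow can exceed 10.

10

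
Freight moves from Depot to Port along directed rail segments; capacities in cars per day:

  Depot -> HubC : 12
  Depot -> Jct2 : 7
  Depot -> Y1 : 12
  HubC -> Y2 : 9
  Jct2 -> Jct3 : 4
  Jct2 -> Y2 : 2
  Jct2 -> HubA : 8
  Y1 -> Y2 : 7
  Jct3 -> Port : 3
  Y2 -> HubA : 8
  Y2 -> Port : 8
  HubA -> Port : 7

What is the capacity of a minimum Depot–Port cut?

18

Augment Depot→HubC→Y2→Port: bottleneck 8, flow now 8.
Augment Depot→Jct2→Jct3→Port: bottleneck 3, flow now 11.
Augment Depot→Jct2→HubA→Port: bottleneck 4, flow now 15.
Augment Depot→HubC→Y2→HubA→Port: bottleneck 1, flow now 16.
Augment Depot→Y1→Y2→HubA→Port: bottleneck 2, flow now 18.
No augmenting path remains; maximum flow = 18.
By max-flow min-cut, the minimum cut capacity equals the max flow.
In the residual graph, reachable from Depot: {Depot, HubC, Jct2, Y1, Jct3, Y2, HubA}.
Min-cut edges: Jct3→Port (3), Y2→Port (8), HubA→Port (7); capacity 3 + 8 + 7 = 18.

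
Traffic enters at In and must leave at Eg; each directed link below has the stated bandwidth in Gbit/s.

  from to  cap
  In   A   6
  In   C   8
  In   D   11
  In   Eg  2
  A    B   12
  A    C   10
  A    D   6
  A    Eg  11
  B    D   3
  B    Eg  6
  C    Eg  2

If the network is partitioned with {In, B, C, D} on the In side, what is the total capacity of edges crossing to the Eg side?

Edges leaving {In, B, C, D}: In→A (6), In→Eg (2), B→Eg (6), C→Eg (2).
Cut capacity = 6 + 2 + 6 + 2 = 16.

16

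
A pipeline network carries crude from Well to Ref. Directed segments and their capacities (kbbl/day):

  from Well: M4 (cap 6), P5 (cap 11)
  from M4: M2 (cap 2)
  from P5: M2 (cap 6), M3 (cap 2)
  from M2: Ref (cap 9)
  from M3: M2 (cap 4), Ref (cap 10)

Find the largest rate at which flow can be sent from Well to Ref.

10

Augment Well→M4→M2→Ref: bottleneck 2, flow now 2.
Augment Well→P5→M2→Ref: bottleneck 6, flow now 8.
Augment Well→P5→M3→Ref: bottleneck 2, flow now 10.
No augmenting path remains; maximum flow = 10.
In the residual graph, reachable from Well: {Well, M4, P5}.
Min-cut edges: M4→M2 (2), P5→M2 (6), P5→M3 (2); capacity 2 + 6 + 2 = 10.
This cut is saturated, so no flow can exceed 10.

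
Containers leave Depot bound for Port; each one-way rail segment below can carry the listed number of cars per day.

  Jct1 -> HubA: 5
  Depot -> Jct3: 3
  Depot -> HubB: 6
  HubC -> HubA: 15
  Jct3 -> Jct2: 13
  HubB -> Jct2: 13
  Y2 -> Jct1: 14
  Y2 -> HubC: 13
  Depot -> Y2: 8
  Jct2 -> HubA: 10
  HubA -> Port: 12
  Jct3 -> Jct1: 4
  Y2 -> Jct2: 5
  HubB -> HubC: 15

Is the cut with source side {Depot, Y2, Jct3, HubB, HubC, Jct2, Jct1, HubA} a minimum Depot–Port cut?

Given cut capacity: 12 = 12.
Augment Depot→Y2→HubC→HubA→Port: bottleneck 8, flow now 8.
Augment Depot→Jct3→Jct2→HubA→Port: bottleneck 3, flow now 11.
Augment Depot→HubB→HubC→HubA→Port: bottleneck 1, flow now 12.
No augmenting path remains; maximum flow = 12.
Cut capacity 12 equals the max flow, so it is a minimum cut.

Yes — it is a minimum cut (capacity 12).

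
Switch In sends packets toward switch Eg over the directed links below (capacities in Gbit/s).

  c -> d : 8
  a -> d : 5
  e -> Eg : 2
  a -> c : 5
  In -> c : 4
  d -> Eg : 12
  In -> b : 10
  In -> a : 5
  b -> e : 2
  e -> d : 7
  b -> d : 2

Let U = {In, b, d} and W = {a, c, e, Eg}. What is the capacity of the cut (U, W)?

Edges leaving {In, b, d}: In→a (5), In→c (4), b→e (2), d→Eg (12).
Cut capacity = 5 + 4 + 2 + 12 = 23.

23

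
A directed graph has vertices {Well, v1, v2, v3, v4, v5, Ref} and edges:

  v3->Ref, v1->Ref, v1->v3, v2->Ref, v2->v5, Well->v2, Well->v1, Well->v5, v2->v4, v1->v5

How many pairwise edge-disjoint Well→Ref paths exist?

Assign every edge capacity 1; by Menger, the answer equals the max flow.
Path Well→v1→Ref (+1); total 1.
Path Well→v2→Ref (+1); total 2.
No residual Well→Ref path; max flow = 2.
Certifying cut of size 2: {Well→v1, Well→v2}.

2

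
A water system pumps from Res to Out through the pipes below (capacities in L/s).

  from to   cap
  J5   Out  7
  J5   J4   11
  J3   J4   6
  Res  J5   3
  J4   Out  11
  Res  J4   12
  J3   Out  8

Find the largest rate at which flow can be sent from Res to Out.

14

Augment Res→J5→Out: bottleneck 3, flow now 3.
Augment Res→J4→Out: bottleneck 11, flow now 14.
No augmenting path remains; maximum flow = 14.
In the residual graph, reachable from Res: {Res, J4}.
Min-cut edges: Res→J5 (3), J4→Out (11); capacity 3 + 11 = 14.
This cut is saturated, so no flow can exceed 14.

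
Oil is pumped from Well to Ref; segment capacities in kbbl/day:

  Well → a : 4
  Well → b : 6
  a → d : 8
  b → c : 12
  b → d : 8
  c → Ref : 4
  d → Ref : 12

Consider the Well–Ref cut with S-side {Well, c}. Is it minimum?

Given cut capacity: 4 + 6 + 4 = 14.
Augment Well→a→d→Ref: bottleneck 4, flow now 4.
Augment Well→b→c→Ref: bottleneck 4, flow now 8.
Augment Well→b→d→Ref: bottleneck 2, flow now 10.
No augmenting path remains; maximum flow = 10.
In the residual graph, reachable from Well: {Well}.
Min-cut edges: Well→a (4), Well→b (6); capacity 4 + 6 = 10.
Cut capacity 14 exceeds the max flow 10, so it is not minimum.

No — its capacity is 14, but the minimum cut has capacity 10.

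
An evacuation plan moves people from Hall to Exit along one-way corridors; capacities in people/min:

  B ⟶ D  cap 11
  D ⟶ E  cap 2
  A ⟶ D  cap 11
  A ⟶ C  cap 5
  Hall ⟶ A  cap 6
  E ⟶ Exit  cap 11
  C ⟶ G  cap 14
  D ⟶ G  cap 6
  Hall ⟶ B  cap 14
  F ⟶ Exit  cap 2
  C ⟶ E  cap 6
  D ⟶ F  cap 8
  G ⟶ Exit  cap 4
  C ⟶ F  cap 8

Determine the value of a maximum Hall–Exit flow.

13

Augment Hall→A→C→E→Exit: bottleneck 5, flow now 5.
Augment Hall→A→D→E→Exit: bottleneck 1, flow now 6.
Augment Hall→B→D→E→Exit: bottleneck 1, flow now 7.
Augment Hall→B→D→F→Exit: bottleneck 2, flow now 9.
Augment Hall→B→D→G→Exit: bottleneck 4, flow now 13.
No augmenting path remains; maximum flow = 13.
In the residual graph, reachable from Hall: {Hall, A, B, D, F, G}.
Min-cut edges: A→C (5), D→E (2), F→Exit (2), G→Exit (4); capacity 5 + 2 + 2 + 4 = 13.
This cut is saturated, so no flow can exceed 13.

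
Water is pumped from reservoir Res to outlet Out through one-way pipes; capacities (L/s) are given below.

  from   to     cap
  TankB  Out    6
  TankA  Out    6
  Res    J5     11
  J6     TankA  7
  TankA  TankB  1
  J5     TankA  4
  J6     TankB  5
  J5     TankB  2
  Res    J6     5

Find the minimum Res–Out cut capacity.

11

Augment Res→J5→TankB→Out: bottleneck 2, flow now 2.
Augment Res→J5→TankA→Out: bottleneck 4, flow now 6.
Augment Res→J6→TankB→Out: bottleneck 4, flow now 10.
Augment Res→J6→TankA→Out: bottleneck 1, flow now 11.
No augmenting path remains; maximum flow = 11.
By max-flow min-cut, the minimum cut capacity equals the max flow.
In the residual graph, reachable from Res: {Res, J5}.
Min-cut edges: Res→J6 (5), J5→TankB (2), J5→TankA (4); capacity 5 + 2 + 4 = 11.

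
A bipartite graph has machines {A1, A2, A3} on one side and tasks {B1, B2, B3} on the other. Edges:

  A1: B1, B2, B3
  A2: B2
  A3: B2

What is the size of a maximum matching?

2

Unit-capacity flow: source→left, listed edges, right→sink; max matching = max flow.
Augmenting path A1→B1 (+1); matched 1.
Augmenting path A2→B2 (+1); matched 2.
No augmenting path remains; maximum matching = 2.
König certificate: {A1, B2} is a vertex cover of size 2 (every listed pair touches it), so no matching can be larger.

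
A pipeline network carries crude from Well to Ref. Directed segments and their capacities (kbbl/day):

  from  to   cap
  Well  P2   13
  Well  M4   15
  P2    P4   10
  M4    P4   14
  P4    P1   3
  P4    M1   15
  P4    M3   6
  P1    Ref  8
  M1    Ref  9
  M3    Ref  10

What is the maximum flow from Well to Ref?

Augment Well→P2→P4→P1→Ref: bottleneck 3, flow now 3.
Augment Well→P2→P4→M1→Ref: bottleneck 7, flow now 10.
Augment Well→M4→P4→M1→Ref: bottleneck 2, flow now 12.
Augment Well→M4→P4→M3→Ref: bottleneck 6, flow now 18.
No augmenting path remains; maximum flow = 18.
In the residual graph, reachable from Well: {Well, P2, M4, P4, M1}.
Min-cut edges: P4→P1 (3), P4→M3 (6), M1→Ref (9); capacity 3 + 6 + 9 = 18.
This cut is saturated, so no flow can exceed 18.

18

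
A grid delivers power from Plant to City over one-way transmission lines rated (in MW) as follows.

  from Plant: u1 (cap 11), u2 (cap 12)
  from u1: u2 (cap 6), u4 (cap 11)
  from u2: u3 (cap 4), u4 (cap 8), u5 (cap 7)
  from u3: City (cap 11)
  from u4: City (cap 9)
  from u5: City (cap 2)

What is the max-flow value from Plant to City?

Augment Plant→u1→u4→City: bottleneck 9, flow now 9.
Augment Plant→u2→u3→City: bottleneck 4, flow now 13.
Augment Plant→u2→u5→City: bottleneck 2, flow now 15.
No augmenting path remains; maximum flow = 15.
In the residual graph, reachable from Plant: {Plant, u1, u2, u4, u5}.
Min-cut edges: u2→u3 (4), u4→City (9), u5→City (2); capacity 4 + 9 + 2 = 15.
This cut is saturated, so no flow can exceed 15.

15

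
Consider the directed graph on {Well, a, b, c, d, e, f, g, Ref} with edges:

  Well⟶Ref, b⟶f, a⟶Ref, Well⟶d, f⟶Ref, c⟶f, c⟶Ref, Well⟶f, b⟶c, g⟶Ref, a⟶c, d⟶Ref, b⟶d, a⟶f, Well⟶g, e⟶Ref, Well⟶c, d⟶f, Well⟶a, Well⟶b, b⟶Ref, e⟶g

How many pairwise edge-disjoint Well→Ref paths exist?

7

Assign every edge capacity 1; by Menger, the answer equals the max flow.
Path Well→Ref (+1); total 1.
Path Well→a→Ref (+1); total 2.
Path Well→b→Ref (+1); total 3.
Path Well→c→Ref (+1); total 4.
Path Well→d→Ref (+1); total 5.
Path Well→f→Ref (+1); total 6.
Path Well→g→Ref (+1); total 7.
No residual Well→Ref path; max flow = 7.
Certifying cut of size 7: {Well→Ref, Well→a, Well→b, Well→c, Well→d, Well→f, Well→g}.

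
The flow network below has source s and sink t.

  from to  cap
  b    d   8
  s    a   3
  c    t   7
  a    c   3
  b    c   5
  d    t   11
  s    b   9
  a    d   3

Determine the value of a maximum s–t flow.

12

Augment s→a→c→t: bottleneck 3, flow now 3.
Augment s→b→c→t: bottleneck 4, flow now 7.
Augment s→b→d→t: bottleneck 5, flow now 12.
No augmenting path remains; maximum flow = 12.
In the residual graph, reachable from s: {s}.
Min-cut edges: s→a (3), s→b (9); capacity 3 + 9 = 12.
This cut is saturated, so no flow can exceed 12.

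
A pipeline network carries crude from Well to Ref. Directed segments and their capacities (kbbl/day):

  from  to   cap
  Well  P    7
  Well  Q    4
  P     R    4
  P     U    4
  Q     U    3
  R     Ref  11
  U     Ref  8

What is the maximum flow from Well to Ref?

10

Augment Well→P→R→Ref: bottleneck 4, flow now 4.
Augment Well→P→U→Ref: bottleneck 3, flow now 7.
Augment Well→Q→U→Ref: bottleneck 3, flow now 10.
No augmenting path remains; maximum flow = 10.
In the residual graph, reachable from Well: {Well, Q}.
Min-cut edges: Well→P (7), Q→U (3); capacity 7 + 3 = 10.
This cut is saturated, so no flow can exceed 10.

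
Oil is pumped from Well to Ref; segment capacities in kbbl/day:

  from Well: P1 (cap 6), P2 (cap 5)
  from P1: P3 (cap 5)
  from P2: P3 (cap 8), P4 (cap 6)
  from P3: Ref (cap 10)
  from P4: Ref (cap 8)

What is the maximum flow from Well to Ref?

Augment Well→P1→P3→Ref: bottleneck 5, flow now 5.
Augment Well→P2→P3→Ref: bottleneck 5, flow now 10.
No augmenting path remains; maximum flow = 10.
In the residual graph, reachable from Well: {Well, P1}.
Min-cut edges: Well→P2 (5), P1→P3 (5); capacity 5 + 5 = 10.
This cut is saturated, so no flow can exceed 10.

10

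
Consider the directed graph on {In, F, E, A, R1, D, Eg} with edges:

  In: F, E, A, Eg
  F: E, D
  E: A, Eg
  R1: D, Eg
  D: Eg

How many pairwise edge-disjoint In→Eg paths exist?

3

Assign every edge capacity 1; by Menger, the answer equals the max flow.
Path In→Eg (+1); total 1.
Path In→E→Eg (+1); total 2.
Path In→F→D→Eg (+1); total 3.
No residual In→Eg path; max flow = 3.
Certifying cut of size 3: {In→E, In→Eg, In→F}.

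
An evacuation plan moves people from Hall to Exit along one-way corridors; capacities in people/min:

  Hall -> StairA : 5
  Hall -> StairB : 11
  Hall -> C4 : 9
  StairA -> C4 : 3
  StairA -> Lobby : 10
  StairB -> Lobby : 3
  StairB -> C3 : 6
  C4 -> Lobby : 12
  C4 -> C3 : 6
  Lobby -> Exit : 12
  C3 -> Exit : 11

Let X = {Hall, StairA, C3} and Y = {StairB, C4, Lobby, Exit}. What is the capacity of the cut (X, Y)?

Edges leaving {Hall, StairA, C3}: Hall→StairB (11), Hall→C4 (9), StairA→C4 (3), StairA→Lobby (10), C3→Exit (11).
Cut capacity = 11 + 9 + 3 + 10 + 11 = 44.

44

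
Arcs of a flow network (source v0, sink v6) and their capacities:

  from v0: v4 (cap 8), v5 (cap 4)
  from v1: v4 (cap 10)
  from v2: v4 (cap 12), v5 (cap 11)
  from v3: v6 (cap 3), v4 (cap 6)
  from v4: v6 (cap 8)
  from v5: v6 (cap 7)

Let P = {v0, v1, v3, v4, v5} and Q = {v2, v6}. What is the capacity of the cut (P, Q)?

18

Edges leaving {v0, v1, v3, v4, v5}: v3→v6 (3), v4→v6 (8), v5→v6 (7).
Cut capacity = 3 + 8 + 7 = 18.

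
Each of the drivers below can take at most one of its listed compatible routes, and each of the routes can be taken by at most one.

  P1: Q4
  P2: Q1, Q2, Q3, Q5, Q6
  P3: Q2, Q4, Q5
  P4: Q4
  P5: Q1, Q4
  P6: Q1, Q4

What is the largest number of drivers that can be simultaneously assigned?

Unit-capacity flow: source→left, listed edges, right→sink; max matching = max flow.
Augmenting path P1→Q4 (+1); matched 1.
Augmenting path P2→Q1 (+1); matched 2.
Augmenting path P3→Q2 (+1); matched 3.
Augmenting path P5→Q1→P2→Q3 (+1); matched 4.
No augmenting path remains; maximum matching = 4.
König certificate: {P2, P3, Q1, Q4} is a vertex cover of size 4 (every listed pair touches it), so no matching can be larger.

4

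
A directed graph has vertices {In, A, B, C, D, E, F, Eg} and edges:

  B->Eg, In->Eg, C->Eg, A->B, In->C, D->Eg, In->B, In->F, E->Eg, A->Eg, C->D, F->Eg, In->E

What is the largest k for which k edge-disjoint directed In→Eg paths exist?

Assign every edge capacity 1; by Menger, the answer equals the max flow.
Path In→Eg (+1); total 1.
Path In→B→Eg (+1); total 2.
Path In→C→Eg (+1); total 3.
Path In→E→Eg (+1); total 4.
Path In→F→Eg (+1); total 5.
No residual In→Eg path; max flow = 5.
Certifying cut of size 5: {In→B, In→C, In→E, In→Eg, In→F}.

5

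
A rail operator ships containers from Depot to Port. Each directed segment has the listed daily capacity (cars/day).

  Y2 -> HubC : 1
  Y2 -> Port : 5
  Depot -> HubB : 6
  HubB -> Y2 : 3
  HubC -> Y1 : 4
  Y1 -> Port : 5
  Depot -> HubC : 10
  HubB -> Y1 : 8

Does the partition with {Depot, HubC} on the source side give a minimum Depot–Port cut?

Given cut capacity: 6 + 4 = 10.
Augment Depot→HubB→Y1→Port: bottleneck 5, flow now 5.
Augment Depot→HubB→Y2→Port: bottleneck 1, flow now 6.
Augment Depot→HubC→Y1→HubB→Y2→Port: bottleneck 2, flow now 8. (uses reverse residual edge)
No augmenting path remains; maximum flow = 8.
In the residual graph, reachable from Depot: {Depot, HubB, HubC, Y1}.
Min-cut edges: HubB→Y2 (3), Y1→Port (5); capacity 3 + 5 = 8.
Cut capacity 10 exceeds the max flow 8, so it is not minimum.

No — its capacity is 10, but the minimum cut has capacity 8.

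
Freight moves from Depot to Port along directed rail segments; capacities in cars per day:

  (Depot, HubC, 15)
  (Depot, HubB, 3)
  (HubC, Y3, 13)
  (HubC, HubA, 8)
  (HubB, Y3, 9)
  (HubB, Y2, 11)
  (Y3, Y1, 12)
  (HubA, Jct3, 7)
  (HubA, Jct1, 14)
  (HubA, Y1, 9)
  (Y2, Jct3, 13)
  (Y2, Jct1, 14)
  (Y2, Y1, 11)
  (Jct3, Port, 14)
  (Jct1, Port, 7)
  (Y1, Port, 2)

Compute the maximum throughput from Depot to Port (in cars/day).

Augment Depot→HubC→Y3→Y1→Port: bottleneck 2, flow now 2.
Augment Depot→HubC→HubA→Jct3→Port: bottleneck 7, flow now 9.
Augment Depot→HubC→HubA→Jct1→Port: bottleneck 1, flow now 10.
Augment Depot→HubB→Y2→Jct3→Port: bottleneck 3, flow now 13.
No augmenting path remains; maximum flow = 13.
In the residual graph, reachable from Depot: {Depot, HubC, Y3, Y1}.
Min-cut edges: Depot→HubB (3), HubC→HubA (8), Y1→Port (2); capacity 3 + 8 + 2 = 13.
This cut is saturated, so no flow can exceed 13.

13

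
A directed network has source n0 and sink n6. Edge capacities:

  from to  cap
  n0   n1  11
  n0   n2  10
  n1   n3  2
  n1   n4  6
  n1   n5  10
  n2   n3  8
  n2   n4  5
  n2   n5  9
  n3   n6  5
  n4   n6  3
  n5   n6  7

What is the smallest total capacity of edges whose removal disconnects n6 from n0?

Augment n0→n1→n3→n6: bottleneck 2, flow now 2.
Augment n0→n1→n4→n6: bottleneck 3, flow now 5.
Augment n0→n1→n5→n6: bottleneck 6, flow now 11.
Augment n0→n2→n3→n6: bottleneck 3, flow now 14.
Augment n0→n2→n5→n6: bottleneck 1, flow now 15.
No augmenting path remains; maximum flow = 15.
By max-flow min-cut, the minimum cut capacity equals the max flow.
In the residual graph, reachable from n0: {n0, n1, n2, n3, n4, n5}.
Min-cut edges: n3→n6 (5), n4→n6 (3), n5→n6 (7); capacity 5 + 3 + 7 = 15.

15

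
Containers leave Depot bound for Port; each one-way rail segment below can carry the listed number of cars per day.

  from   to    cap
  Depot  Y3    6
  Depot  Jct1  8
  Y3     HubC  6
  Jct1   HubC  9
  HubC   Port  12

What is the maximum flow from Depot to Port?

12

Augment Depot→Y3→HubC→Port: bottleneck 6, flow now 6.
Augment Depot→Jct1→HubC→Port: bottleneck 6, flow now 12.
No augmenting path remains; maximum flow = 12.
In the residual graph, reachable from Depot: {Depot, Y3, Jct1, HubC}.
Min-cut edges: HubC→Port (12); capacity 12 = 12.
This cut is saturated, so no flow can exceed 12.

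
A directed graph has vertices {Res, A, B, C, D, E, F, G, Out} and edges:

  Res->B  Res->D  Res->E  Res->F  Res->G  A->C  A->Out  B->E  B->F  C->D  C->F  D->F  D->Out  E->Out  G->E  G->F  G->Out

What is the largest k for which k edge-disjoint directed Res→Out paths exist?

3

Assign every edge capacity 1; by Menger, the answer equals the max flow.
Path Res→D→Out (+1); total 1.
Path Res→E→Out (+1); total 2.
Path Res→G→Out (+1); total 3.
No residual Res→Out path; max flow = 3.
Certifying cut of size 3: {E→Out, Res→D, Res→G}.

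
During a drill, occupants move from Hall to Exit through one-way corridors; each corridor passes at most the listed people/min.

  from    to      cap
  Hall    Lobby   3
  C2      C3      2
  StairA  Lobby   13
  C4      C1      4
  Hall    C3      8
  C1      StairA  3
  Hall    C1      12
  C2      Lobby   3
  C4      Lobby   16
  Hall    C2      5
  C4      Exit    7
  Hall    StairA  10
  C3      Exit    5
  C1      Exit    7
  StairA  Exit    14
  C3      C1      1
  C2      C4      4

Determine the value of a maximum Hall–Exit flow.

29

Augment Hall→C1→Exit: bottleneck 7, flow now 7.
Augment Hall→StairA→Exit: bottleneck 10, flow now 17.
Augment Hall→C3→Exit: bottleneck 5, flow now 22.
Augment Hall→C2→C4→Exit: bottleneck 4, flow now 26.
Augment Hall→C1→StairA→Exit: bottleneck 3, flow now 29.
No augmenting path remains; maximum flow = 29.
In the residual graph, reachable from Hall: {Hall, C2, C1, Lobby, C3}.
Min-cut edges: Hall→StairA (10), C2→C4 (4), C1→StairA (3), C1→Exit (7), C3→Exit (5); capacity 10 + 4 + 3 + 7 + 5 = 29.
This cut is saturated, so no flow can exceed 29.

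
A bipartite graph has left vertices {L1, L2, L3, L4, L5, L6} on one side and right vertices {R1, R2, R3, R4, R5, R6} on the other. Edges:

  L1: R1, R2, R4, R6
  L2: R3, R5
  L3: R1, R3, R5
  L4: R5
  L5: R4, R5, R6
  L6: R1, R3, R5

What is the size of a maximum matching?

5

Unit-capacity flow: source→left, listed edges, right→sink; max matching = max flow.
Augmenting path L1→R1 (+1); matched 1.
Augmenting path L2→R3 (+1); matched 2.
Augmenting path L3→R5 (+1); matched 3.
Augmenting path L5→R4 (+1); matched 4.
Augmenting path L6→R1→L1→R2 (+1); matched 5.
No augmenting path remains; maximum matching = 5.
König certificate: {L1, L5, R1, R3, R5} is a vertex cover of size 5 (every listed pair touches it), so no matching can be larger.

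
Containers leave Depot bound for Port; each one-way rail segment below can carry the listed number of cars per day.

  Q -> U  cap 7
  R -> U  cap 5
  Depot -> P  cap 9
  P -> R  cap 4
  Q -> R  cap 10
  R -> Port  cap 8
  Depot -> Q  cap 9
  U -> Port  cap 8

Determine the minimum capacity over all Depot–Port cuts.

Augment Depot→P→R→Port: bottleneck 4, flow now 4.
Augment Depot→Q→R→Port: bottleneck 4, flow now 8.
Augment Depot→Q→U→Port: bottleneck 5, flow now 13.
No augmenting path remains; maximum flow = 13.
By max-flow min-cut, the minimum cut capacity equals the max flow.
In the residual graph, reachable from Depot: {Depot, P}.
Min-cut edges: Depot→Q (9), P→R (4); capacity 9 + 4 = 13.

13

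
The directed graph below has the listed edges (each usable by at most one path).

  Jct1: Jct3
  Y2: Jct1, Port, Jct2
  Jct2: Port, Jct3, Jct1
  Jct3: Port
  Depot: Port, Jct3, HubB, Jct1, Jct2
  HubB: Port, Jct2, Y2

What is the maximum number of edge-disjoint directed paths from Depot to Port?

4

Assign every edge capacity 1; by Menger, the answer equals the max flow.
Path Depot→Port (+1); total 1.
Path Depot→HubB→Port (+1); total 2.
Path Depot→Jct2→Port (+1); total 3.
Path Depot→Jct3→Port (+1); total 4.
No residual Depot→Port path; max flow = 4.
Certifying cut of size 4: {Depot→HubB, Depot→Jct2, Depot→Port, Jct3→Port}.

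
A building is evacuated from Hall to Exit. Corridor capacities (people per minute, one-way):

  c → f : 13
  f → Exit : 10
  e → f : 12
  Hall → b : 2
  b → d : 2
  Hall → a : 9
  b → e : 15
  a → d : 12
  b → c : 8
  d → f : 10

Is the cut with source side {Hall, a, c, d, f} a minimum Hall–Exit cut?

Given cut capacity: 2 + 10 = 12.
Augment Hall→a→d→f→Exit: bottleneck 9, flow now 9.
Augment Hall→b→c→f→Exit: bottleneck 1, flow now 10.
No augmenting path remains; maximum flow = 10.
In the residual graph, reachable from Hall: {Hall, a, b, c, d, e, f}.
Min-cut edges: f→Exit (10); capacity 10 = 10.
Cut capacity 12 exceeds the max flow 10, so it is not minimum.

No — its capacity is 12, but the minimum cut has capacity 10.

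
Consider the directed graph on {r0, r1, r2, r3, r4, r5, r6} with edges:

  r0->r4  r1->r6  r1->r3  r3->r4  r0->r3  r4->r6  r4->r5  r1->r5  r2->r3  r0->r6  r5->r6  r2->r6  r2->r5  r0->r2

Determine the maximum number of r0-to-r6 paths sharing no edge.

4

Assign every edge capacity 1; by Menger, the answer equals the max flow.
Path r0→r6 (+1); total 1.
Path r0→r2→r6 (+1); total 2.
Path r0→r4→r6 (+1); total 3.
Path r0→r3→r4→r5→r6 (+1); total 4.
No residual r0→r6 path; max flow = 4.
Certifying cut of size 4: {r0→r2, r0→r3, r0→r4, r0→r6}.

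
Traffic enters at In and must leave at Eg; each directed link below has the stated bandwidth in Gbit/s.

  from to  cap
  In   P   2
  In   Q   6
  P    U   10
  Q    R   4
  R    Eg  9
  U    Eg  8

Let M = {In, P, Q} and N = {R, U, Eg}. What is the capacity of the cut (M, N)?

Edges leaving {In, P, Q}: P→U (10), Q→R (4).
Cut capacity = 10 + 4 = 14.

14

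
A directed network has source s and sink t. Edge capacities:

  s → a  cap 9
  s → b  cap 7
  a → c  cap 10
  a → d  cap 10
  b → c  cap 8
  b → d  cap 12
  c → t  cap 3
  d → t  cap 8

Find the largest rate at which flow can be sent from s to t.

Augment s→a→c→t: bottleneck 3, flow now 3.
Augment s→a→d→t: bottleneck 6, flow now 9.
Augment s→b→d→t: bottleneck 2, flow now 11.
No augmenting path remains; maximum flow = 11.
In the residual graph, reachable from s: {s, a, b, c, d}.
Min-cut edges: c→t (3), d→t (8); capacity 3 + 8 = 11.
This cut is saturated, so no flow can exceed 11.

11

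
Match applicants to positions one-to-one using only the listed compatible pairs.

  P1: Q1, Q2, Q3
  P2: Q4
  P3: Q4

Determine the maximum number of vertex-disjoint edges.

2

Unit-capacity flow: source→left, listed edges, right→sink; max matching = max flow.
Augmenting path P1→Q1 (+1); matched 1.
Augmenting path P2→Q4 (+1); matched 2.
No augmenting path remains; maximum matching = 2.
König certificate: {P1, Q4} is a vertex cover of size 2 (every listed pair touches it), so no matching can be larger.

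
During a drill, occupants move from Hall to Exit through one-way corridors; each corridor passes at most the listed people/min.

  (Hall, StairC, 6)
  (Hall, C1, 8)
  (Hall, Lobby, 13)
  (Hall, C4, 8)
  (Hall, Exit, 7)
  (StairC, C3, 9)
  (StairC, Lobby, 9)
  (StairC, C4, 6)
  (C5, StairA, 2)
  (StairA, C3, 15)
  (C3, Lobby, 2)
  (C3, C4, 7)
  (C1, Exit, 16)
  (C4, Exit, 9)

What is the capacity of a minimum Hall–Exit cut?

Augment Hall→Exit: bottleneck 7, flow now 7.
Augment Hall→C1→Exit: bottleneck 8, flow now 15.
Augment Hall→C4→Exit: bottleneck 8, flow now 23.
Augment Hall→StairC→C4→Exit: bottleneck 1, flow now 24.
No augmenting path remains; maximum flow = 24.
By max-flow min-cut, the minimum cut capacity equals the max flow.
In the residual graph, reachable from Hall: {Hall, StairC, C3, Lobby, C4}.
Min-cut edges: Hall→C1 (8), Hall→Exit (7), C4→Exit (9); capacity 8 + 7 + 9 = 24.

24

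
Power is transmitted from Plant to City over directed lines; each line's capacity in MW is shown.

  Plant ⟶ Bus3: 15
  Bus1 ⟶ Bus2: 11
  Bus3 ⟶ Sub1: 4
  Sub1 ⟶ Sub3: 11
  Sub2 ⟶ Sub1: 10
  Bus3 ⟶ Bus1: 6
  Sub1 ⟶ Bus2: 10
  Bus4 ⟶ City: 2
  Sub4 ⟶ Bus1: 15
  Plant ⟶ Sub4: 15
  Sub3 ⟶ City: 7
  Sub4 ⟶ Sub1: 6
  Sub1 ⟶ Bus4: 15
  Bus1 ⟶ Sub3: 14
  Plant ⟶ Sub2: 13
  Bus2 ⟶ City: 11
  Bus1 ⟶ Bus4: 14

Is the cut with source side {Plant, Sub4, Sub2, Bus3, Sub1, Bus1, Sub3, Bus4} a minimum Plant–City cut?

No — its capacity is 30, but the minimum cut has capacity 20.

Given cut capacity: 10 + 11 + 7 + 2 = 30.
Augment Plant→Sub4→Sub1→Sub3→City: bottleneck 6, flow now 6.
Augment Plant→Sub4→Bus1→Sub3→City: bottleneck 1, flow now 7.
Augment Plant→Sub4→Bus1→Bus2→City: bottleneck 8, flow now 15.
Augment Plant→Sub2→Sub1→Bus2→City: bottleneck 3, flow now 18.
Augment Plant→Sub2→Sub1→Bus4→City: bottleneck 2, flow now 20.
No augmenting path remains; maximum flow = 20.
In the residual graph, reachable from Plant: {Plant, Sub4, Sub2, Bus3, Sub1, Bus1, Sub3, Bus2, Bus4}.
Min-cut edges: Sub3→City (7), Bus2→City (11), Bus4→City (2); capacity 7 + 11 + 2 = 20.
Cut capacity 30 exceeds the max flow 20, so it is not minimum.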